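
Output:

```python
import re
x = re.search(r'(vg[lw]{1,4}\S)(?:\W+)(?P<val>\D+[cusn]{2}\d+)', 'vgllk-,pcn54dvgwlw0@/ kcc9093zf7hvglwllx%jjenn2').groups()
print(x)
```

Pattern: the literal 'vg', then 1 to 4 of one of [lw], then a non-whitespace character (captured); then one or more of a non-word character (non-capturing group); then one or more of a non-digit, then exactly 2 of one of [cusn], then one or more of a digit (captured as 'val').
`search` walks the string left to right and returns the first match it finds.
The match spans [0:12] → 'vgllk-,pcn54'.
Captured: group 1 = 'vgllk', group 2 = 'pcn54'.

('vgllk', 'pcn54')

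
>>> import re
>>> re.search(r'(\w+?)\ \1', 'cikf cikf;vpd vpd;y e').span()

`\1` is not a pattern — it's the concrete string captured by group 1, re-applied verbatim.
The match spans [0:9] → 'cikf cikf'.

(0, 9)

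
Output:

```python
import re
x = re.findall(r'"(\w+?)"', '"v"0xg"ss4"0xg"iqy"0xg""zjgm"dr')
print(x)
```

['v', 'ss4', 'iqy', 'zjgm']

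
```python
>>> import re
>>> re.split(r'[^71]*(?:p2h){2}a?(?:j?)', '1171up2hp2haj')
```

['1171', '']

The pattern matches zero or more of any character except [71], then the literal 'p2h' repeated 2 times, then optionally a literal 'a'; then optionally a literal 'j' (non-capturing group).
The string is cut at each match, leaving 2 pieces.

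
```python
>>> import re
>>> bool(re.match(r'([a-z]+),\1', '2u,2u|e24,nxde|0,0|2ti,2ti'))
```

The backreference `\1` re-matches whatever the first group consumed, character for character.
With `match`, the pattern is implicitly anchored at the beginning.
Here the pattern fails at index 0, so the call returns None, and `bool(None)` is False.

False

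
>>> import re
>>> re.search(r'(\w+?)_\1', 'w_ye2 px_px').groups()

('px',)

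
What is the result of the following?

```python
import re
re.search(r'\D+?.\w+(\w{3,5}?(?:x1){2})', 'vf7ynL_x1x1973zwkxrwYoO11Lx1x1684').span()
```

(0, 30)

The match spans [0:30] → 'vf7ynL_x1x1973zwkxrwYoO11Lx1x1'.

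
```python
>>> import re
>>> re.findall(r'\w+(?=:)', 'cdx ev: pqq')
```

['ev']

The lookaround is zero-width — it requires the adjacent text to match without consuming it, so the asserted text isn't part of the match.
Matches: at [4:6] → 'ev'.
`findall` yields the raw match text (1 of them) because the pattern has no groups.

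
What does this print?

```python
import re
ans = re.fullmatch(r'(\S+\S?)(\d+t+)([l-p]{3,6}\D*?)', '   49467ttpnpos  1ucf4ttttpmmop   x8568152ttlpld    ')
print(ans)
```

None

The pattern matches one or more of a non-whitespace character, then optionally a non-whitespace character (captured); then one or more of a digit, then one or more of the literal 't' (captured); then 3 to 6 of a character in [l-p], then zero or more of a non-digit (lazy) (captured).
`fullmatch` succeeds only if the pattern covers the string from start to end.
Here the pattern can't cover the whole string, so the call returns None.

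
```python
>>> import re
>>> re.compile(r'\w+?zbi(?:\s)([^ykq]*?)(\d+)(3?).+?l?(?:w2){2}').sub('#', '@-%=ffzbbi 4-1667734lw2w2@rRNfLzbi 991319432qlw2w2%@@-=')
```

This matches one or more of a word character (lazy), then the literal 'zbi'; then whitespace (non-capturing group); then zero or more of any character except [ykq] (lazy) (captured); then one or more of a digit (captured); then optionally a literal '3' (captured); then one or more of any character (lazy), then optionally a literal 'l', then the literal 'w2' repeated 2 times.
Matches: at [26:50] → 'rRNfLzbi 991319432qlw2w2'.
Each match is replaced by '#'.

'@-%=ffzbbi 4-1667734lw2w2@#%@@-='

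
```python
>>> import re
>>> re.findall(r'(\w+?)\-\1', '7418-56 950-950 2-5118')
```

`\1` has to match the exact text group 1 already captured.
`findall` collects group 1 from the one match (1 total).

['950']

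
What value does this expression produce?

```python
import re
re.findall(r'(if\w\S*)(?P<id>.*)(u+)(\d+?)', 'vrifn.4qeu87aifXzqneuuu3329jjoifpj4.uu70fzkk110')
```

[('ifn.4qeu87aifXzqneuuu3329jjoifpj4.u', '', 'u', '7')]

With the lazy modifier that quantifier settles for the fewest repetitions that let the rest of the pattern succeed (the atoms after it are unaffected and can still be greedy).
With 4 capturing groups, `findall` returns a 4-tuple per match.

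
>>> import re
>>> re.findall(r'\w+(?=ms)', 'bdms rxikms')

['bd', 'rxik']

Because the assertion is zero-width, the text it checks is not consumed and won't appear in the result.
`findall` yields the raw match text (2 of them) because the pattern has no groups.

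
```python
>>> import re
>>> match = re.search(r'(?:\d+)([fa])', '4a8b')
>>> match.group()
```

'4a'

The match spans [0:2] → '4a'.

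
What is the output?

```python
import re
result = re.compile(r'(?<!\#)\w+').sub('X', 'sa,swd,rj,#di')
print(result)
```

The negative lookahead/lookbehind blocks any match where the forbidden context is present.
Matches: at [0:2] → 'sa'; at [3:6] → 'swd'; at [7:9] → 'rj'; at [12:13] → 'i'.
`sub` substitutes 'X' at each match site.

X,X,X,#dX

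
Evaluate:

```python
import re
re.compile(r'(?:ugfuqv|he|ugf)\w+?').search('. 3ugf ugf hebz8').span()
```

(11, 14)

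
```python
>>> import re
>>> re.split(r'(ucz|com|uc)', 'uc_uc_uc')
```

['', 'uc', '_', 'uc', '_', 'uc', '']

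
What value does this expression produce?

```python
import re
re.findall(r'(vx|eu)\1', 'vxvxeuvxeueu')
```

`\1` has to match the exact text group 1 already captured.
Scanning left to right: at [0:4] match 'vxvx', group 1 = 'vx'; at [8:12] match 'eueu', group 1 = 'eu'.
`findall` collects group 1 from each match (2 total).

['vx', 'eu']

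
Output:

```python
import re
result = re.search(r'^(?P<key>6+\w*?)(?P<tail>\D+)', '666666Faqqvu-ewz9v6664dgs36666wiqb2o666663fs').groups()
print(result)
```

('666666', 'Faqqvu-ewz')

The pattern matches anchored at the start of the string; then one or more of the literal '6', then zero or more of a word character (lazy) (captured as 'key'); then one or more of a non-digit (captured as 'tail').
`re.search` scans for the first position where the pattern succeeds.
The match spans [0:16] → '666666Faqqvu-ewz'.
Captured: group 1 = '666666', group 2 = 'Faqqvu-ewz'.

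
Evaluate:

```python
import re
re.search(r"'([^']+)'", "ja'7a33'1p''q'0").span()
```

(2, 8)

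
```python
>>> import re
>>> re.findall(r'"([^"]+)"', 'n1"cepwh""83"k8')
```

Scanning left to right: at [2:9] match '"cepwh"', group 1 = 'cepwh'; at [9:13] match '"83"', group 1 = '83'.
One capturing group, so `findall` returns just the captured substring from each match — 2 in all.

['cepwh', '83']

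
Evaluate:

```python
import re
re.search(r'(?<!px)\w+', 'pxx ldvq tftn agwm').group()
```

'pxx'

A negative assertion filters positions out without eating any characters.
`re.search` scans for the first position where the pattern succeeds.
The match spans [0:3] → 'pxx'.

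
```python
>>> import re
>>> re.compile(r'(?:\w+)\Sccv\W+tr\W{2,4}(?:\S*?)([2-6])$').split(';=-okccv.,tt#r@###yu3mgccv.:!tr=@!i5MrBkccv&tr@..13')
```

Pattern: one or more of a word character (non-capturing group); then a non-whitespace character, then the literal 'ccv', then one or more of a non-word character; then the literal 'tr', then 2 to 4 of a non-word character; then zero or more of a non-whitespace character (lazy) (non-capturing group); then a character in [2-6] (captured); then anchored at the end.
With a capturing group present, the delimiter's captured portion is kept in the result list.

[';=-okccv.,tt#r@###', '3', '']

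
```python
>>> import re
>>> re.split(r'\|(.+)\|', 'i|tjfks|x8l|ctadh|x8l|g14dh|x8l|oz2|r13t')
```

['i', 'tjfks|x8l|ctadh|x8l|g14dh|x8l|oz2', 'r13t']

With a capturing group present, the delimiter's captured portion is kept in the result list.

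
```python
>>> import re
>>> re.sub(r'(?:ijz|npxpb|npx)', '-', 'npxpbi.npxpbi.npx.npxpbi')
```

'-i.-i.-.-i'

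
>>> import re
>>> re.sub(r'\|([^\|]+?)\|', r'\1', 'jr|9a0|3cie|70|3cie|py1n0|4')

'jr9a03cie703ciepy1n04'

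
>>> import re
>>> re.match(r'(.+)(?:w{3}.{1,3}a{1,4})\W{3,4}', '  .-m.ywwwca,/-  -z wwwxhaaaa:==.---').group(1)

'  .-m.ywwwca,/-  -z '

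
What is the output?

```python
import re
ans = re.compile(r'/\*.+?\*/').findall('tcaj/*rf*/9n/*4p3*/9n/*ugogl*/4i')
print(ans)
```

['/*rf*/', '/*4p3*/', '/*ugogl*/']

The `?` after the quantifier makes it lazy — it takes as little as possible before letting the rest of the pattern try.
No capturing groups, so `findall` returns the 3 full match strings.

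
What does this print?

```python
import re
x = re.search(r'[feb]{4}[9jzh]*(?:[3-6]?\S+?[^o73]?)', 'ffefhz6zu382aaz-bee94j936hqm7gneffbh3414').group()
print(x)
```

Pattern: exactly 4 of one of [feb], then zero or more of one of [9jzh]; then optionally a character in [3-6], then one or more of a non-whitespace character (lazy), then optionally any character except [o73] (non-capturing group).
`re.search` scans for the first position where the pattern succeeds.
The match spans [0:9] → 'ffefhz6zu'.

ffefhz6zu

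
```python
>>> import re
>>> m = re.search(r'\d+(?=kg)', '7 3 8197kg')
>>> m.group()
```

The positive lookaround only admits positions where the adjacent text matches; those characters stay outside the span.
The match spans [4:8] → '8197'.

'8197'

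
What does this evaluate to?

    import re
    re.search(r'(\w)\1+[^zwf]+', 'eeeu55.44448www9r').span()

(0, 12)

`\1` has to match the exact text group 1 already captured.
`search` walks the string left to right and returns the first match it finds.
The match spans [0:12] → 'eeeu55.44448'.
Captured: group 1 = 'e'.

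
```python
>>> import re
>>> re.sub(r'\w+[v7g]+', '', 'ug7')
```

''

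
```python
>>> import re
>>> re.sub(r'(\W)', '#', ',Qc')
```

Each match is replaced by '#'.

'#Qc'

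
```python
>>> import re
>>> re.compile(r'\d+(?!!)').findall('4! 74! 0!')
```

['7']

Because the assertion is negative and zero-width, positions next to the forbidden text are skipped.
Scanning left to right: at [3:4] → '7'.
Since nothing is captured, `findall` lists the 1 matched substring directly.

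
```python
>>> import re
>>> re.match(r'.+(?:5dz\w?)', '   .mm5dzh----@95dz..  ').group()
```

'   .mm5dzh----@95dz'

The pattern matches one or more of any character; then the literal '5dz', then optionally a word character (non-capturing group).
`re.match` won't scan ahead — the pattern has to work from the very first character.
The match spans [0:19] → '   .mm5dzh----@95dz'.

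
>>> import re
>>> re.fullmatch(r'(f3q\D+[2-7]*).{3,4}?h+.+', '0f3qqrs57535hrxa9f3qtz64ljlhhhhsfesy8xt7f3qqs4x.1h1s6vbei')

None

Pattern: the literal 'f3q', then one or more of a non-digit, then zero or more of a character in [2-7] (captured); then 3 to 4 of any character (lazy), then one or more of the literal 'h', then one or more of any character.
`re.fullmatch` is like wrapping the pattern in `^…$` (in single-line mode).
Here the string isn't matched end-to-end, so the call returns None.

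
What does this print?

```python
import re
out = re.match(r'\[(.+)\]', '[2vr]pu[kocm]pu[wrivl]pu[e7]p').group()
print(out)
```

[2vr]pu[kocm]pu[wrivl]pu[e7]

`match` is anchored at position 0; if the pattern doesn't fit there, it returns None.
The match spans [0:28] → '[2vr]pu[kocm]pu[wrivl]pu[e7]'.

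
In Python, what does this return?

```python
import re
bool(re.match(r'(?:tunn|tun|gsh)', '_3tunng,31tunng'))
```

False

`match` is anchored at position 0; if the pattern doesn't fit there, it returns None.
Here position 0 doesn't satisfy it, so the call returns None, and `bool(None)` is False.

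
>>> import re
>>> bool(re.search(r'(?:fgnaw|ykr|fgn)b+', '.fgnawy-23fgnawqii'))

Here no position works, so the call returns None, and `bool(None)` is False.

False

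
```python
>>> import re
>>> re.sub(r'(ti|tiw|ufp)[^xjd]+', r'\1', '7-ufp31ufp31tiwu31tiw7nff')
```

The replacement refers to a captured group, so each match is rewritten using its own captured text.

'7-ufp'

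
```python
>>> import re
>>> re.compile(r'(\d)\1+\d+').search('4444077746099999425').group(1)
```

'4'

The match spans [0:19] → '4444077746099999425'.
Captured: group 1 = '4'.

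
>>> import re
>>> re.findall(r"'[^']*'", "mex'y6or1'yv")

No capturing groups, so `findall` returns the 1 full match string.

["'y6or1'"]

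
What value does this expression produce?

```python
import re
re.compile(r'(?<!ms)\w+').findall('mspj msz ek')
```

['mspj', 'msz', 'ek']

Because the assertion is negative and zero-width, positions next to the forbidden text are skipped.
Matches: at [0:4] → 'mspj'; at [5:8] → 'msz'; at [9:11] → 'ek'.
No capturing groups, so `findall` returns the 3 full match strings.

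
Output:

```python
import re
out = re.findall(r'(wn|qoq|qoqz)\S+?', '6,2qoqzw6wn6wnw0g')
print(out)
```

Alternation isn't longest-match — the leftmost alternative that fits at this position is chosen.
Walking the string: at [3:7] match 'qoqz', group 1 = 'qoq'; at [9:12] match 'wn6', group 1 = 'wn'; at [12:15] match 'wnw', group 1 = 'wn'.
Because there's exactly one group, `findall` drops the full match and keeps group 1 from each hit.

['qoq', 'wn', 'wn']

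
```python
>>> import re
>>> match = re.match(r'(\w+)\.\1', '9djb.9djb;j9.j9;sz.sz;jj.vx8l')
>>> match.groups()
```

The match spans [0:9] → '9djb.9djb'.
Captured: group 1 = '9djb'.

('9djb',)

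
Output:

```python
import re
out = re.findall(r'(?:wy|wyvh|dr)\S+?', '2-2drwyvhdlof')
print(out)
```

['drw']

`findall` yields the raw match text (1 of them) because the pattern has no groups.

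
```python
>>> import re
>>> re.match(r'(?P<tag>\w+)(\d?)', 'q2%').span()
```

(0, 2)

Pattern: one or more of a word character (captured as 'tag'); then optionally a digit (captured).
`re.match` won't scan ahead — the pattern has to work from the very first character.
The match spans [0:2] → 'q2'.
Captured: group 1 = 'q2', group 2 = ''.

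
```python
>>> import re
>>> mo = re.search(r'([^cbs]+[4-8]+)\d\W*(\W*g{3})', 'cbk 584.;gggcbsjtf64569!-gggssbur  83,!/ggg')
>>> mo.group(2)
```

'ggg'

The pattern matches one or more of any character except [cbs], then one or more of a character in [4-8] (captured); then a digit, then zero or more of a non-word character; then zero or more of a non-word character, then exactly 3 of the literal 'g' (captured).
`re.search` scans for the first position where the pattern succeeds.
The match spans [2:12] → 'k 584.;ggg'.
Captured: group 1 = 'k 58', group 2 = 'ggg'.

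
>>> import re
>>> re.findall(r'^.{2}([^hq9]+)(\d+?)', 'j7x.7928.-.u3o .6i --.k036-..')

[('x.7', '9')]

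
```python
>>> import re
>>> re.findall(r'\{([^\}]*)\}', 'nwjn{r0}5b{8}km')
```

['r0', '8']

With a single group, `findall` returns only what that group captured — 2 items.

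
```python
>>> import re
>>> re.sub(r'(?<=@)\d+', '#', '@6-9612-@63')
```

The lookaround is zero-width — it requires the adjacent text to match without consuming it, so the asserted text isn't part of the match.
Every occurrence is swapped for '#'.

'@#-9612-@#'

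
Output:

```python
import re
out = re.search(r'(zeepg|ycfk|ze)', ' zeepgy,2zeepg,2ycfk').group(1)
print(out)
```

zeepg

The match spans [1:6] → 'zeepg'.
Captured: group 1 = 'zeepg'.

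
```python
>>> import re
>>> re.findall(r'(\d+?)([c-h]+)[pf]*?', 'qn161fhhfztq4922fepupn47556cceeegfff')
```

[('161', 'fhhf'), ('4922', 'fe'), ('47556', 'cceeegfff')]

Pattern: one or more of a digit (lazy) (captured); then one or more of a character in [c-h] (captured); then zero or more of one of [pf] (lazy).
2 groups means each result is a tuple of 2 captured strings — 3 here.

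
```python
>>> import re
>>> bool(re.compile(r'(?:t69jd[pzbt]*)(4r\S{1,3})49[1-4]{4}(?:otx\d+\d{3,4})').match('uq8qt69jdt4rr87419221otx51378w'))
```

False

The pattern matches the literal 't6', then the literal '9jd', then zero or more of one of [pzbt] (non-capturing group); then the literal '4r', then 1 to 3 of a non-whitespace character (captured); then the literal '49', then exactly 4 of a character in [1-4]; then the literal 'otx', then one or more of a digit, then 3 to 4 of a digit (non-capturing group).
`re.match` only tries the pattern at the start of the string.
Here position 0 doesn't satisfy it, so the call returns None, and `bool(None)` is False.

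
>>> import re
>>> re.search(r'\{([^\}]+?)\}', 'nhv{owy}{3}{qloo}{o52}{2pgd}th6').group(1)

'owy'

Unlike `match`, `search` isn't anchored — it looks for the pattern anywhere in the string.
The match spans [3:8] → '{owy}'.
Captured: group 1 = 'owy'.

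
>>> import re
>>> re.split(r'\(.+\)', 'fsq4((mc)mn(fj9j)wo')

Matches to split on: at [4:17] → '((mc)mn(fj9j)'.
`split` removes every match and returns the 2 fragments in between.

['fsq4', 'wo']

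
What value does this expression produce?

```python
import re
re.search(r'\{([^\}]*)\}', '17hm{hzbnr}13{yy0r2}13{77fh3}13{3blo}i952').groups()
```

('hzbnr',)

The match spans [4:11] → '{hzbnr}'.
Captured: group 1 = 'hzbnr'.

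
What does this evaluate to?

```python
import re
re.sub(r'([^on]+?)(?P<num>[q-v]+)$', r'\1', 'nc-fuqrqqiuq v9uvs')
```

'nc-fuqrqqiuq v9'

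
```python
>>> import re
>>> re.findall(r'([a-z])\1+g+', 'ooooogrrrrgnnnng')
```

['o', 'r', 'n']

`\1` is not a pattern — it's the concrete string captured by group 1, re-applied verbatim.
Because there's exactly one group, `findall` drops the full match and keeps group 1 from each hit.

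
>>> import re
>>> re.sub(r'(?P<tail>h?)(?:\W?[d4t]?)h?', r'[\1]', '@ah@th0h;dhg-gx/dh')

'[][]a[h][]0[h][]g[][]g[]x[][]'

This matches optionally a literal 'h' (captured as 'tail'); then optionally a non-word character, then optionally one of [d4t] (non-capturing group); then optionally a literal 'h'.
Matches: at [0:1] → '@'; at [1:1] → ''; at [2:6] → 'h@th'; at [6:6] → ''; at [7:11] → 'h;dh'; ….
`\1` in the replacement pulls in group 1's text for each match.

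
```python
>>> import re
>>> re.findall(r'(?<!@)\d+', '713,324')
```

['713', '324']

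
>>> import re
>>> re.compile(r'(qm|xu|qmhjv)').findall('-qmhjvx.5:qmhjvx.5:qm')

['qm', 'qm', 'qm']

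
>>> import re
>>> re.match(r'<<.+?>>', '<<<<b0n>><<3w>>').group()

'<<<<b0n>>'

`re.match` only tries the pattern at the start of the string.
The match spans [0:9] → '<<<<b0n>>'.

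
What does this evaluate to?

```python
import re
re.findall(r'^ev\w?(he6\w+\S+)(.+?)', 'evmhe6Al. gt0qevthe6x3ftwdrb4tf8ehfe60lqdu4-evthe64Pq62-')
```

This matches anchored at the start of the string; then the literal 'ev', then optionally a word character; then the literal 'he6', then one or more of a word character, then one or more of a non-whitespace character (captured); then one or more of any character (lazy) (captured).
A `+?`/`*?`/`{m,n}?` starts at its minimum and grows only as far as needed for what follows to match.
Scanning left to right: at [0:10] match 'evmhe6Al. ', groups = ('he6Al.', ' ').
2 groups means the one result is a tuple of 2 captured strings — 1 here.

[('he6Al.', ' ')]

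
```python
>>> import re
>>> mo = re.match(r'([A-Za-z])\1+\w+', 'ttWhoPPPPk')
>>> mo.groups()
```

The backreference `\1` re-matches whatever the first group consumed, character for character.
`re.match` only tries the pattern at the start of the string.
The match spans [0:10] → 'ttWhoPPPPk'.
Captured: group 1 = 't'.

('t',)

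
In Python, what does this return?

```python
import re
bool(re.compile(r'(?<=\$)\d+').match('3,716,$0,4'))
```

False

Because the assertion is zero-width, the text it checks is not consumed and won't appear in the result.
`match` is anchored at position 0; if the pattern doesn't fit there, it returns None.
Here position 0 doesn't satisfy it, so the call returns None, and `bool(None)` is False.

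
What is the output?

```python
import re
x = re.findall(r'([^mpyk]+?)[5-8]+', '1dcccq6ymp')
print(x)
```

Pattern: one or more of any character except [mpyk] (lazy) (captured); then one or more of a character in [5-8].
Matches: at [0:7] match '1dcccq6', group 1 = '1dcccq'.
With a single group, `findall` returns only what that group captured — 1 item.

['1dcccq']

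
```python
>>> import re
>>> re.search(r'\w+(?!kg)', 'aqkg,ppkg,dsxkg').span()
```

(0, 4)

Because the assertion is negative and zero-width, positions next to the forbidden text are skipped.
`re.search` scans for the first position where the pattern succeeds.
The match spans [0:4] → 'aqkg'.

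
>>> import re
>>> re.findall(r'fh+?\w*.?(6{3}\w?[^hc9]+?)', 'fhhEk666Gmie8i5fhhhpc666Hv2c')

['666Hv']

The pattern matches a literal 'f'; then one or more of the literal 'h' (lazy), then zero or more of a word character, then optionally any character; then exactly 3 of a literal '6', then optionally a word character, then one or more of any character except [hc9] (lazy) (captured).
With the lazy modifier that quantifier settles for the fewest repetitions that let the rest of the pattern succeed (the atoms after it are unaffected and can still be greedy).
Scanning left to right: at [0:26] match 'fhhEk666Gmie8i5fhhhpc666Hv', group 1 = '666Hv'.
One capturing group, so `findall` returns just the captured substring from the one match — 1 in all.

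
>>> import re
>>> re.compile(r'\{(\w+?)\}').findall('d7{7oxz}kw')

['7oxz']

With a single group, `findall` returns only what that group captured — 1 item.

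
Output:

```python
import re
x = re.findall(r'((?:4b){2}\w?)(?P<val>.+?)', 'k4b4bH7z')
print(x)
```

[('4b4bH', '7')]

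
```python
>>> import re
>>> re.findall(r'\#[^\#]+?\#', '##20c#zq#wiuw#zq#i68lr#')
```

['#20c#', '#wiuw#', '#i68lr#']

Since nothing is captured, `findall` lists the 3 matched substrings directly.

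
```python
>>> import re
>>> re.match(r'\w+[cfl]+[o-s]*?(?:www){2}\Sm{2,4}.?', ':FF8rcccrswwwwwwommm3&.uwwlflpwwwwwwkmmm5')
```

None

This matches one or more of a word character, then one or more of one of [cfl]; then zero or more of a character in [o-s] (lazy), then the literal 'www' repeated 2 times, then a non-whitespace character; then 2 to 4 of the literal 'm', then optionally any character.
With `match`, the pattern is implicitly anchored at the beginning.
Here the pattern fails at index 0, so the call returns None.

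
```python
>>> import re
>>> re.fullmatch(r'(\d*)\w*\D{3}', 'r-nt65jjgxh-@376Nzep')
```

None

Pattern: zero or more of a digit (captured); then zero or more of a word character, then exactly 3 of a non-digit.
For `fullmatch`, every character of the input must be accounted for by the pattern.
Here there's no way to consume every character, so the call returns None.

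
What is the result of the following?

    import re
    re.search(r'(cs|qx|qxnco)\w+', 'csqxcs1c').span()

The match spans [0:8] → 'csqxcs1c'.

(0, 8)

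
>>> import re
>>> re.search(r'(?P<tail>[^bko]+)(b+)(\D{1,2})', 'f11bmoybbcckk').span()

(0, 6)

The match spans [0:6] → 'f11bmo'.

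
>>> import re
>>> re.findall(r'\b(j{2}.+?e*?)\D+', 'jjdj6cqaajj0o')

This matches a word boundary (`\b`, zero-width); then exactly 2 of the literal 'j', then one or more of any character (lazy), then zero or more of the literal 'e' (lazy) (captured); then one or more of a non-digit.
One capturing group, so `findall` returns just the captured substring from the one match — 1 in all.

['jjd']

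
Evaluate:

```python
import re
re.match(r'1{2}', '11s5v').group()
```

`match` is anchored at position 0; if the pattern doesn't fit there, it returns None.
The match spans [0:2] → '11'.

'11'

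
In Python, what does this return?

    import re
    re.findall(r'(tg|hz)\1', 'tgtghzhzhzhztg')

['tg', 'hz', 'hz']

After group 1 captures some text, `\1` only succeeds where that same text appears again.
`findall` collects group 1 from each match (3 total).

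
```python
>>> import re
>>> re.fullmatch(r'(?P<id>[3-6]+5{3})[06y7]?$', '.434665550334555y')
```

The pattern matches one or more of a character in [3-6], then exactly 3 of the literal '5' (captured as 'id'); then optionally one of [06y7]; then anchored at the end.
`fullmatch` succeeds only if the pattern covers the string from start to end.
Here the string isn't matched end-to-end, so the call returns None.

None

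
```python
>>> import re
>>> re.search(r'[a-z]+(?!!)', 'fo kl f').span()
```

`(?!…)`/`(?<!…)` only lets a position through if the neighbouring text does NOT match; no characters are consumed.
`search` walks the string left to right and returns the first match it finds.
The match spans [0:2] → 'fo'.

(0, 2)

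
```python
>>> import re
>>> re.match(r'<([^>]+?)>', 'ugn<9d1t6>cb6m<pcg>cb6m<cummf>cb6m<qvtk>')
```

None

`re.match` won't scan ahead — the pattern has to work from the very first character.
Here the pattern fails at index 0, so the call returns None.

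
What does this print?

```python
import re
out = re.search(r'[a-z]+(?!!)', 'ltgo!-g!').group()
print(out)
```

The negative lookaround is zero-width — it rules out positions where the adjacent text would match, without consuming anything.
`re.search` scans for the first position where the pattern succeeds.
The match spans [0:3] → 'ltg'.

ltg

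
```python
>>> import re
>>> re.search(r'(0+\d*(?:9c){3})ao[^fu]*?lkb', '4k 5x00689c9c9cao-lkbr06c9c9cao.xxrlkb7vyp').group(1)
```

The pattern matches one or more of the literal '0', then zero or more of a digit, then the literal '9c' repeated 3 times (captured); then the literal 'ao', then zero or more of any character except [fu] (lazy), then the literal 'lkb'.
`re.search` scans for the first position where the pattern succeeds.
The match spans [5:21] → '00689c9c9cao-lkb'.
Captured: group 1 = '00689c9c9c'.

'00689c9c9c'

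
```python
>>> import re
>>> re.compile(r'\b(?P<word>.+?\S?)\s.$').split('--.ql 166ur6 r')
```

['--.', 'ql 166ur6', '']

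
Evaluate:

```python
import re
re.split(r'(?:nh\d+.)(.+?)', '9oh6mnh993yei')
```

['9oh6m', 'e', 'i']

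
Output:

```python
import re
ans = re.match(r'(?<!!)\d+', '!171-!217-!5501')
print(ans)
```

None

A negative assertion filters positions out without eating any characters.
`match` is anchored at position 0; if the pattern doesn't fit there, it returns None.
Here the pattern fails at index 0, so the call returns None.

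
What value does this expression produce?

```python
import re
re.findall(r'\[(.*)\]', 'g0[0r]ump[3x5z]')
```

Matches: at [2:15] match '[0r]ump[3x5z]', group 1 = '0r]ump[3x5z'.
`findall` collects group 1 from the one match (1 total).

['0r]ump[3x5z']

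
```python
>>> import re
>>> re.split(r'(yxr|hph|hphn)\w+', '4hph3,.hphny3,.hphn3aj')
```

Branches in `(...|...)` are attempted left-to-right; the first branch that allows the whole pattern to succeed is taken.
`re.split` interleaves the captured-group text with the surrounding fragments.

['4', 'hph', ',.', 'hph', ',.', 'hph', '']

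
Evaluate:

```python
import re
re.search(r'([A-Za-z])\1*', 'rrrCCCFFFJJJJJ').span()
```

`\1` is not a pattern — it's the concrete string captured by group 1, re-applied verbatim.
`search` walks the string left to right and returns the first match it finds.
The match spans [0:3] → 'rrr'.
Captured: group 1 = 'r'.

(0, 3)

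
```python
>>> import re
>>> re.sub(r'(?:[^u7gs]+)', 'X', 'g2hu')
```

This matches one or more of any character except [u7gs] (non-capturing group).
Matches: at [1:3] → '2h'.
Each match is replaced by 'X'.

'gXu'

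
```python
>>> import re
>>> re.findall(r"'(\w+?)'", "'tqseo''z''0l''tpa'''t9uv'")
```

['tqseo', 'z', '0l', 'tpa', 't9uv']

Matches: at [0:7] match "'tqseo'", group 1 = 'tqseo'; at [7:10] match "'z'", group 1 = 'z'; at [10:14] match "'0l'", group 1 = '0l'; at [14:19] match "'tpa'", group 1 = 'tpa'; at [20:26] match "'t9uv'", group 1 = 't9uv'.
One capturing group, so `findall` returns just the captured substring from each match — 5 in all.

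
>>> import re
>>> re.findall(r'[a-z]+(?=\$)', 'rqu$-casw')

['rqu']

The lookaround is zero-width — it requires the adjacent text to match without consuming it, so the asserted text isn't part of the match.
`findall` yields the raw match text (1 of them) because the pattern has no groups.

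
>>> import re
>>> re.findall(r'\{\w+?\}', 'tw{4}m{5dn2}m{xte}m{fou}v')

With no groups in the pattern, `findall` gives back each whole match — 4 here.

['{4}', '{5dn2}', '{xte}', '{fou}']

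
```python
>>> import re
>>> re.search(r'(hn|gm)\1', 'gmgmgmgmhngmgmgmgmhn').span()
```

`\1` has to match the exact text group 1 already captured.
`re.search` scans for the first position where the pattern succeeds.
The match spans [0:4] → 'gmgm'.
Captured: group 1 = 'gm'.

(0, 4)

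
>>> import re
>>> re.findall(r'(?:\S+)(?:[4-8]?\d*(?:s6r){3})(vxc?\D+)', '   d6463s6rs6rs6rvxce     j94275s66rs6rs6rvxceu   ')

This matches one or more of a non-whitespace character (non-capturing group); then optionally a character in [4-8], then zero or more of a digit, then the literal 's6r' repeated 3 times (non-capturing group); then the literal 'vx', then optionally a literal 'c', then one or more of a non-digit (captured).
Scanning left to right: at [3:27] match 'd6463s6rs6rs6rvxce     j', group 1 = 'vxce     j'.
`findall` collects group 1 from the one match (1 total).

['vxce     j']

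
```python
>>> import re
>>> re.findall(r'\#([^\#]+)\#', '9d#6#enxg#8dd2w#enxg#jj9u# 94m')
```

['6', '8dd2w', 'jj9u']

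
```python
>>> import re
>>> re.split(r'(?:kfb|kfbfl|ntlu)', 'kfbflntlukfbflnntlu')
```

['', 'fl', '', 'fln', '']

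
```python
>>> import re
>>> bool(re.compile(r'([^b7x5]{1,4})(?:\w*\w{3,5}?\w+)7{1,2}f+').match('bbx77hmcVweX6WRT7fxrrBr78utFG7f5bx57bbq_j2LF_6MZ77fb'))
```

This matches 1 to 4 of any character except [b7x5] (captured); then zero or more of a word character, then 3 to 5 of a word character (lazy), then one or more of a word character (non-capturing group); then 1 to 2 of the literal '7', then one or more of the literal 'f'.
`re.match` only tries the pattern at the start of the string.
Here the pattern fails at index 0, so the call returns None, and `bool(None)` is False.

False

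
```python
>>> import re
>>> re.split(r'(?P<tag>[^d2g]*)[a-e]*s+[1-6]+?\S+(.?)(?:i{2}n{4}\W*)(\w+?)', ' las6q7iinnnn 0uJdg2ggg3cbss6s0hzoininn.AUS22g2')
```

['', ' la', '', '0', 'uJdg2ggg3cbss6s0hzoininn.AUS22g2']

Pattern: zero or more of any character except [d2g] (captured as 'tag'); then zero or more of a character in [a-e], then one or more of a literal 's'; then one or more of a character in [1-6] (lazy), then one or more of a non-whitespace character; then optionally any character (captured); then exactly 2 of a literal 'i', then exactly 4 of a literal 'n', then zero or more of a non-word character (non-capturing group); then one or more of a word character (lazy) (captured).
Matches to split on: at [0:15] → ' las6q7iinnnn 0'.
Because the pattern has a capturing group, `split` also inserts each captured text between the pieces.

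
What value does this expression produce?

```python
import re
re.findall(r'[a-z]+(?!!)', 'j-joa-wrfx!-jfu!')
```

['j', 'joa', 'wrf', 'jf']

A negative assertion filters positions out without eating any characters.
Walking the string: at [0:1] → 'j'; at [2:5] → 'joa'; at [6:9] → 'wrf'; at [12:14] → 'jf'.
With no groups in the pattern, `findall` gives back each whole match — 4 here.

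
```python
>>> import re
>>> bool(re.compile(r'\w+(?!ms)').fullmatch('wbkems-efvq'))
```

`(?!…)`/`(?<!…)` only lets a position through if the neighbouring text does NOT match; no characters are consumed.
For `fullmatch`, every character of the input must be accounted for by the pattern.
Here the pattern can't cover the whole string, so the call returns None, and `bool(None)` is False.

False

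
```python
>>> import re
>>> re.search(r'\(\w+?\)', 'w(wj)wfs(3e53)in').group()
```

'(wj)'

Unlike `match`, `search` isn't anchored — it looks for the pattern anywhere in the string.
The match spans [1:5] → '(wj)'.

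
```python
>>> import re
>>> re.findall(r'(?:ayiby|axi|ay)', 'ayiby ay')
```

['ayiby', 'ay']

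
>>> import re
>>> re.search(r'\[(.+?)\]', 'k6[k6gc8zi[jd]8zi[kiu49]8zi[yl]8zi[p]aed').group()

'[k6gc8zi[jd]'

The `?` after the quantifier makes it lazy — it takes as little as possible before letting the rest of the pattern try.
The match spans [2:14] → '[k6gc8zi[jd]'.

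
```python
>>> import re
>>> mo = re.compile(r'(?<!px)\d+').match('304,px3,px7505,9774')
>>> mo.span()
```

`match` is anchored at position 0; if the pattern doesn't fit there, it returns None.
The match spans [0:3] → '304'.

(0, 3)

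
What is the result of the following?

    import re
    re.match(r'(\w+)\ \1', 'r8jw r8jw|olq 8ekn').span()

(0, 9)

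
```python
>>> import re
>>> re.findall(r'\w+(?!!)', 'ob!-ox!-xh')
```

['o', 'o', 'xh']

The negative lookaround is zero-width — it rules out positions where the adjacent text would match, without consuming anything.
Matches: at [0:1] → 'o'; at [4:5] → 'o'; at [8:10] → 'xh'.
Since nothing is captured, `findall` lists the 3 matched substrings directly.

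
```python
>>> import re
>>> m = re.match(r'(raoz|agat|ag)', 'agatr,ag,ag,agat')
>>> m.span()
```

Alternation isn't longest-match — the leftmost alternative that fits at this position is chosen.
With `match`, the pattern is implicitly anchored at the beginning.
The match spans [0:4] → 'agat'.
Captured: group 1 = 'agat'.

(0, 4)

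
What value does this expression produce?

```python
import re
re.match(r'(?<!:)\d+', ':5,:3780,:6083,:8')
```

None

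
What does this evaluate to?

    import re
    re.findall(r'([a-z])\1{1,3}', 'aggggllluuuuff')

['g', 'l', 'u', 'f']

A backreference is literal: `\1` must see the identical characters the first group matched.
Walking the string: at [1:5] match 'gggg', group 1 = 'g'; at [5:8] match 'lll', group 1 = 'l'; at [8:12] match 'uuuu', group 1 = 'u'; at [12:14] match 'ff', group 1 = 'f'.
Because there's exactly one group, `findall` drops the full match and keeps group 1 from each hit.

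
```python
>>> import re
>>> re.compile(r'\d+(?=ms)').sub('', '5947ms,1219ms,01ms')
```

'ms,ms,ms'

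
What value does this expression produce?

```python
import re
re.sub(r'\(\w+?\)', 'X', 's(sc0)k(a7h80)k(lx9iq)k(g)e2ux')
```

`sub` substitutes 'X' at each match site.

'sXkXkXkXe2ux'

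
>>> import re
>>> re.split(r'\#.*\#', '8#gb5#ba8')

['8', 'ba8']

Matches to split on: at [1:6] → '#gb5#'.
Each match becomes a cut point; 2 segments remain.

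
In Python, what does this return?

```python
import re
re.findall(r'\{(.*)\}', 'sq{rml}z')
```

['rml']

Walking the string: at [2:7] match '{rml}', group 1 = 'rml'.
With a single group, `findall` returns only what that group captured — 1 item.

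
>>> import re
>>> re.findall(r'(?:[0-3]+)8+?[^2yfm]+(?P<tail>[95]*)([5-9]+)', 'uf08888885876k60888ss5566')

This matches one or more of a character in [0-3] (non-capturing group); then one or more of a literal '8' (lazy), then one or more of any character except [2yfm]; then zero or more of one of [95] (captured as 'tail'); then one or more of a character in [5-9] (captured).
Multiple groups make `findall` return tuples — one 2-tuple for the one match.

[('', '6')]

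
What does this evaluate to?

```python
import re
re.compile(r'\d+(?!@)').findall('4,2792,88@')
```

['4', '2792', '8']

Because the assertion is negative and zero-width, positions next to the forbidden text are skipped.
`findall` yields the raw match text (3 of them) because the pattern has no groups.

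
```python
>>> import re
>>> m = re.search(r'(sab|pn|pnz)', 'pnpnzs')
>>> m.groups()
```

('pn',)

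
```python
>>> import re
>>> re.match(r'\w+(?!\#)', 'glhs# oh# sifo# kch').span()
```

The negative lookaround is zero-width — it rules out positions where the adjacent text would match, without consuming anything.
`match` is anchored at position 0; if the pattern doesn't fit there, it returns None.
The match spans [0:3] → 'glh'.

(0, 3)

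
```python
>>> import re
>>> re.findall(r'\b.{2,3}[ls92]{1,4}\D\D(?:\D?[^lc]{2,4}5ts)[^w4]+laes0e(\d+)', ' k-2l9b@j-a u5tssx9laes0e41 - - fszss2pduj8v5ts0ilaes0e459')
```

['41', '459']

This matches a word boundary (`\b`, zero-width); then 2 to 3 of any character, then 1 to 4 of one of [ls92]; then a non-digit, then a non-digit; then optionally a non-digit, then 2 to 4 of any character except [lc], then the literal '5ts' (non-capturing group); then one or more of any character except [w4], then the literal 'lae', then the literal 's0e'; then one or more of a digit (captured).
Walking the string: at [1:27] match 'k-2l9b@j-a u5tssx9laes0e41', group 1 = '41'; at [32:58] match 'fszss2pduj8v5ts0ilaes0e459', group 1 = '459'.
Because there's exactly one group, `findall` drops the full match and keeps group 1 from each hit.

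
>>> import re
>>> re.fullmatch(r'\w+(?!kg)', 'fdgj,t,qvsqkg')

None

For `fullmatch`, every character of the input must be accounted for by the pattern.
Here there's no way to consume every character, so the call returns None.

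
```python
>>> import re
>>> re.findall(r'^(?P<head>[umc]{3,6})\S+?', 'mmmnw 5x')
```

['mmm']

This matches anchored at the start of the string; then 3 to 6 of one of [umc] (captured as 'head'); then one or more of a non-whitespace character (lazy).
Walking the string: at [0:4] match 'mmmn', group 1 = 'mmm'.
Because there's exactly one group, `findall` drops the full match and keeps group 1 from the one hit.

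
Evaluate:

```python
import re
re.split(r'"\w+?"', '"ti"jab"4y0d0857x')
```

Matches to split on: at [0:4] → '"ti"'.
Each match becomes a cut point; 2 segments remain.

['', 'jab"4y0d0857x']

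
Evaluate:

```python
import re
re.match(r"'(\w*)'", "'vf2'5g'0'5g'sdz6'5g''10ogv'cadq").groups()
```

`match` is anchored at position 0; if the pattern doesn't fit there, it returns None.
The match spans [0:5] → "'vf2'".
Captured: group 1 = 'vf2'.

('vf2',)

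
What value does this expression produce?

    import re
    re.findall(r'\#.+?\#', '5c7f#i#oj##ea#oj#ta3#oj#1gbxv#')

The `?` after the quantifier makes it lazy — it takes as little as possible before letting the rest of the pattern try.
Scanning left to right: at [4:7] → '#i#'; at [9:14] → '##ea#'; at [16:21] → '#ta3#'; at [23:30] → '#1gbxv#'.
No capturing groups, so `findall` returns the 4 full match strings.

['#i#', '##ea#', '#ta3#', '#1gbxv#']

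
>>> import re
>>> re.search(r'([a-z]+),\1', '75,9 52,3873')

None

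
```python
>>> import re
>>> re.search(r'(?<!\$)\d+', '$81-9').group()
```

'1'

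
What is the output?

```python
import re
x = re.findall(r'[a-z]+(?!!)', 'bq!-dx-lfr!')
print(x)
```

['b', 'dx', 'lf']

`(?!…)`/`(?<!…)` only lets a position through if the neighbouring text does NOT match; no characters are consumed.
With no groups in the pattern, `findall` gives back each whole match — 3 here.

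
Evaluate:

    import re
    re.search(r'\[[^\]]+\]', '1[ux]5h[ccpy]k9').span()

`search` walks the string left to right and returns the first match it finds.
The match spans [1:5] → '[ux]'.

(1, 5)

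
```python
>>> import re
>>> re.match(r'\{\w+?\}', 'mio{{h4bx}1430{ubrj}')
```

None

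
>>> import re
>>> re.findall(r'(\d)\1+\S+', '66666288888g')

['6']

The backreference `\1` re-matches whatever the first group consumed, character for character.
Walking the string: at [0:12] match '66666288888g', group 1 = '6'.
With a single group, `findall` returns only what that group captured — 1 item.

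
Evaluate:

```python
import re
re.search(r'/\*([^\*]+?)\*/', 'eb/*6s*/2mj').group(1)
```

'6s'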